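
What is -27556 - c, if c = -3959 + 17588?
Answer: -41185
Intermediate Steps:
c = 13629
-27556 - c = -27556 - 1*13629 = -27556 - 13629 = -41185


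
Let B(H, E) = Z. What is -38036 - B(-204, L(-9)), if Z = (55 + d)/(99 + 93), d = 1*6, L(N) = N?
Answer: -7302973/192 ≈ -38036.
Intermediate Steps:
d = 6
Z = 61/192 (Z = (55 + 6)/(99 + 93) = 61/192 ≈ 0.31771)
B(H, E) = 61/192
-38036 - B(-204, L(-9)) = -38036 - 1*61/192 = -38036 - 61/192 = -7302973/192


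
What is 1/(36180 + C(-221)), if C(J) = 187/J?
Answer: 13/470329 ≈ 2.7640e-5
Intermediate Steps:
1/(36180 + C(-221)) = 1/(36180 + 187/(-221)) = 1/(36180 + 187*(-1/221)) = 1/(36180 - 11/13) = 1/(470329/13) = 13/470329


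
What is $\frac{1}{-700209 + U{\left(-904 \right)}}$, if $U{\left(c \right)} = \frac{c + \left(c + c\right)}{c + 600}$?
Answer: $- \frac{38}{26607603} \approx -1.4282 \cdot 10^{-6}$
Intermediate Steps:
$U{\left(c \right)} = \frac{3 c}{600 + c}$ ($U{\left(c \right)} = \frac{c + 2 c}{600 + c} = \frac{3 c}{600 + c}$)
$\frac{1}{-700209 + U{\left(-904 \right)}} = \frac{1}{-700209 + 3 \left(-904\right) \frac{1}{600 - 904}} = \frac{1}{-700209 + 3 \left(-904\right) \frac{1}{-304}} = \frac{1}{-700209 + 3 \left(-904\right) \left(- \frac{1}{304}\right)} = \frac{1}{-700209 + \frac{339}{38}} = \frac{1}{- \frac{26607603}{38}} = - \frac{38}{26607603}$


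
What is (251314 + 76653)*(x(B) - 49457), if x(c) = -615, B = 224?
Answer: -16421963624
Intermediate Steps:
(251314 + 76653)*(x(B) - 49457) = (251314 + 76653)*(-615 - 49457) = 327967*(-50072) = -16421963624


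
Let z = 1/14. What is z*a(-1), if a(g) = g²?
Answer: 1/14 ≈ 0.071429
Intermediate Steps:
z = 1/14 ≈ 0.071429
z*a(-1) = (1/14)*(-1)² = (1/14)*1 = 1/14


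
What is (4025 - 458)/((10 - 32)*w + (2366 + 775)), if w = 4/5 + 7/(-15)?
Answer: 10701/9401 ≈ 1.1383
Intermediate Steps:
w = 1/3 (w = 4*(1/5) + 7*(-1/15) = 4/5 - 7/15 = 1/3 ≈ 0.33333)
(4025 - 458)/((10 - 32)*w + (2366 + 775)) = (4025 - 458)/((10 - 32)*(1/3) + (2366 + 775)) = 3567/(-22*1/3 + 3141) = 3567/(-22/3 + 3141) = 3567/(9401/3) = 3567*(3/9401) = 10701/9401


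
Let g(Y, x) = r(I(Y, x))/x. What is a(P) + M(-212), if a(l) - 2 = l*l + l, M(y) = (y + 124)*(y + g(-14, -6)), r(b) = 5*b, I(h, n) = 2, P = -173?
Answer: 145682/3 ≈ 48561.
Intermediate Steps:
g(Y, x) = 10/x (g(Y, x) = (5*2)/x = 10/x)
M(y) = (124 + y)*(-5/3 + y) (M(y) = (y + 124)*(y + 10/(-6)) = (124 + y)*(y + 10*(-1/6)) = (124 + y)*(y - 5/3) = (124 + y)*(-5/3 + y))
a(l) = 2 + l + l**2 (a(l) = 2 + (l*l + l) = 2 + (l**2 + l) = 2 + (l + l**2) = 2 + l + l**2)
a(P) + M(-212) = (2 - 173 + (-173)**2) + (-620/3 + (-212)**2 + (367/3)*(-212)) = (2 - 173 + 29929) + (-620/3 + 44944 - 77804/3) = 29758 + 56408/3 = 145682/3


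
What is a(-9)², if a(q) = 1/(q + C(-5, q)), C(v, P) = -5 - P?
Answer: 1/25 ≈ 0.040000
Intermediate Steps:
a(q) = -⅕ (a(q) = 1/(q + (-5 - q)) = 1/(-5) = -⅕)
a(-9)² = (-⅕)² = 1/25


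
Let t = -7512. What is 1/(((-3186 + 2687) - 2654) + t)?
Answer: -1/10665 ≈ -9.3765e-5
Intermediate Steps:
1/(((-3186 + 2687) - 2654) + t) = 1/(((-3186 + 2687) - 2654) - 7512) = 1/((-499 - 2654) - 7512) = 1/(-3153 - 7512) = 1/(-10665) = -1/10665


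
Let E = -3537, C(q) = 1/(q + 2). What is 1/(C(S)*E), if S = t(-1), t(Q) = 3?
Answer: -5/3537 ≈ -0.0014136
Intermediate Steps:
S = 3
C(q) = 1/(2 + q)
1/(C(S)*E) = 1/(-3537/(2 + 3)) = 1/(-3537/5) = -5/3537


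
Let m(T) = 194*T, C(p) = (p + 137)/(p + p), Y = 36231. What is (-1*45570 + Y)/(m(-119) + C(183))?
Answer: 1709037/4224578 ≈ 0.40455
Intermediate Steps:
C(p) = (137 + p)/(2*p) (C(p) = (137 + p)/((2*p)) = (137 + p)*(1/(2*p)) = (137 + p)/(2*p))
(-1*45570 + Y)/(m(-119) + C(183)) = (-1*45570 + 36231)/(194*(-119) + (½)*(137 + 183)/183) = (-45570 + 36231)/(-23086 + (½)*(1/183)*320) = -9339/(-23086 + 160/183) = -9339/(-4224578/183) = -9339*(-183/4224578) = 1709037/4224578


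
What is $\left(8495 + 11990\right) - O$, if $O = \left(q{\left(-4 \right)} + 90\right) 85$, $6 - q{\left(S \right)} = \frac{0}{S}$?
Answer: $12325$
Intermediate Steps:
$q{\left(S \right)} = 6$ ($q{\left(S \right)} = 6 - \frac{0}{S} = 6 - 0 = 6 + 0 = 6$)
$O = 8160$ ($O = \left(6 + 90\right) 85 = 96 \cdot 85 = 8160$)
$\left(8495 + 11990\right) - O = \left(8495 + 11990\right) - 8160 = 20485 - 8160 = 12325$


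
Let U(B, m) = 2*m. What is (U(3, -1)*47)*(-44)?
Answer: 4136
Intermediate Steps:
(U(3, -1)*47)*(-44) = ((2*(-1))*47)*(-44) = -2*47*(-44) = -94*(-44) = 4136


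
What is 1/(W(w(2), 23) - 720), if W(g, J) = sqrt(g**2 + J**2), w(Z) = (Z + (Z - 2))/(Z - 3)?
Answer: -720/517867 - sqrt(533)/517867 ≈ -0.0014349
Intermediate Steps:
w(Z) = (-2 + 2*Z)/(-3 + Z) (w(Z) = (Z + (-2 + Z))/(-3 + Z) = (-2 + 2*Z)/(-3 + Z))
W(g, J) = sqrt(J**2 + g**2)
1/(W(w(2), 23) - 720) = 1/(sqrt(23**2 + (2*(-1 + 2)/(-3 + 2))**2) - 720) = 1/(sqrt(529 + (2*1/(-1))**2) - 720) = 1/(sqrt(529 + (2*(-1)*1)**2) - 720) = 1/(sqrt(529 + (-2)**2) - 720) = 1/(sqrt(529 + 4) - 720) = 1/(sqrt(533) - 720) = 1/(-720 + sqrt(533))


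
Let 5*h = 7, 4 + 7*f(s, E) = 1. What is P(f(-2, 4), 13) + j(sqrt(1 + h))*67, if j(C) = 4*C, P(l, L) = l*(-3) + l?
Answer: 6/7 + 536*sqrt(15)/5 ≈ 416.04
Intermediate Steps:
f(s, E) = -3/7 (f(s, E) = -4/7 + (1/7)*1 = -4/7 + 1/7 = -3/7)
P(l, L) = -2*l (P(l, L) = -3*l + l = -2*l)
h = 7/5 (h = (1/5)*7 = 7/5 ≈ 1.4000)
P(f(-2, 4), 13) + j(sqrt(1 + h))*67 = -2*(-3/7) + (4*sqrt(1 + 7/5))*67 = 6/7 + (4*sqrt(12/5))*67 = 6/7 + (4*(2*sqrt(15)/5))*67 = 6/7 + (8*sqrt(15)/5)*67 = 6/7 + 536*sqrt(15)/5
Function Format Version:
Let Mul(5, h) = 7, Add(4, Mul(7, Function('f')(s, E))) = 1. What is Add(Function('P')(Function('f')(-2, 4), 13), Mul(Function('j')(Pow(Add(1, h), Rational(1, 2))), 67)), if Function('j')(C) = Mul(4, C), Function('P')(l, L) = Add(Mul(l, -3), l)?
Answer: Add(Rational(6, 7), Mul(Rational(536, 5), Pow(15, Rational(1, 2)))) ≈ 416.04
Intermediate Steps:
Function('f')(s, E) = Rational(-3, 7) (Function('f')(s, E) = Add(Rational(-4, 7), Mul(Rational(1, 7), 1)) = Add(Rational(-4, 7), Rational(1, 7)) = Rational(-3, 7))
Function('P')(l, L) = Mul(-2, l) (Function('P')(l, L) = Add(Mul(-3, l), l) = Mul(-2, l))
h = Rational(7, 5) (h = Mul(Rational(1, 5), 7) = Rational(7, 5) ≈ 1.4000)
Add(Function('P')(Function('f')(-2, 4), 13), Mul(Function('j')(Pow(Add(1, h), Rational(1, 2))), 67)) = Add(Mul(-2, Rational(-3, 7)), Mul(Mul(4, Pow(Add(1, Rational(7, 5)), Rational(1, 2))), 67)) = Add(Rational(6, 7), Mul(Mul(4, Pow(Rational(12, 5), Rational(1, 2))), 67)) = Add(Rational(6, 7), Mul(Mul(4, Mul(Rational(2, 5), Pow(15, Rational(1, 2)))), 67)) = Add(Rational(6, 7), Mul(Mul(Rational(8, 5), Pow(15, Rational(1, 2))), 67)) = Add(Rational(6, 7), Mul(Rational(536, 5), Pow(15, Rational(1, 2))))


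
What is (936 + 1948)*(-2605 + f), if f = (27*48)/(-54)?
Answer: -7582036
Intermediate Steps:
f = -24 (f = 1296*(-1/54) = -24)
(936 + 1948)*(-2605 + f) = (936 + 1948)*(-2605 - 24) = 2884*(-2629) = -7582036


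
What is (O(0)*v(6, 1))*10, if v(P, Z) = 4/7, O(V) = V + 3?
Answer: 120/7 ≈ 17.143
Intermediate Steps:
O(V) = 3 + V
v(P, Z) = 4/7 (v(P, Z) = 4*(⅐) = 4/7)
(O(0)*v(6, 1))*10 = ((3 + 0)*(4/7))*10 = (3*(4/7))*10 = (12/7)*10 = 120/7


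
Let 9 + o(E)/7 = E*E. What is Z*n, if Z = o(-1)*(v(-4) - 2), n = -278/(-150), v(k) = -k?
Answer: -15568/75 ≈ -207.57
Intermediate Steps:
o(E) = -63 + 7*E² (o(E) = -63 + 7*(E*E) = -63 + 7*E²)
n = 139/75 (n = -278*(-1/150) = 139/75 ≈ 1.8533)
Z = -112 (Z = (-63 + 7*(-1)²)*(-1*(-4) - 2) = (-63 + 7*1)*(4 - 2) = (-63 + 7)*2 = -56*2 = -112)
Z*n = -112*139/75 = -15568/75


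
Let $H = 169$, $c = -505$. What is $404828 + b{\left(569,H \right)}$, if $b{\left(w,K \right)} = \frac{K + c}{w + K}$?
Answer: $\frac{49793788}{123} \approx 4.0483 \cdot 10^{5}$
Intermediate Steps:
$b{\left(w,K \right)} = \frac{-505 + K}{K + w}$ ($b{\left(w,K \right)} = \frac{K - 505}{w + K} = \frac{-505 + K}{K + w}$)
$404828 + b{\left(569,H \right)} = 404828 + \frac{-505 + 169}{169 + 569} = 404828 + \frac{1}{738} \left(-336\right) = 404828 - \frac{56}{123} = \frac{49793788}{123}$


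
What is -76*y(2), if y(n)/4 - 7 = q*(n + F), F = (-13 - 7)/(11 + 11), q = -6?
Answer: -1520/11 ≈ -138.18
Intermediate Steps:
F = -10/11 (F = -20/22 = -20*1/22 = -10/11 ≈ -0.90909)
y(n) = 548/11 - 24*n (y(n) = 28 + 4*(-6*(n - 10/11)) = 28 + 4*(-6*(-10/11 + n)) = 28 + 4*(60/11 - 6*n) = 28 + (240/11 - 24*n) = 548/11 - 24*n)
-76*y(2) = -76*(548/11 - 24*2) = -76*(548/11 - 48) = -76*20/11 = -1520/11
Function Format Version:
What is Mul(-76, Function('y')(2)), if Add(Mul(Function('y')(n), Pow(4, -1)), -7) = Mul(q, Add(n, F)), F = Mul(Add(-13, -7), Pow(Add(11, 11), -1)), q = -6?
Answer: Rational(-1520, 11) ≈ -138.18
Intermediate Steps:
F = Rational(-10, 11) (F = Mul(-20, Pow(22, -1)) = Mul(-20, Rational(1, 22)) = Rational(-10, 11) ≈ -0.90909)
Function('y')(n) = Add(Rational(548, 11), Mul(-24, n)) (Function('y')(n) = Add(28, Mul(4, Mul(-6, Add(n, Rational(-10, 11))))) = Add(28, Mul(4, Mul(-6, Add(Rational(-10, 11), n)))) = Add(28, Mul(4, Add(Rational(60, 11), Mul(-6, n)))) = Add(28, Add(Rational(240, 11), Mul(-24, n))) = Add(Rational(548, 11), Mul(-24, n)))
Mul(-76, Function('y')(2)) = Mul(-76, Add(Rational(548, 11), Mul(-24, 2))) = Mul(-76, Add(Rational(548, 11), -48)) = Mul(-76, Rational(20, 11)) = Rational(-1520, 11)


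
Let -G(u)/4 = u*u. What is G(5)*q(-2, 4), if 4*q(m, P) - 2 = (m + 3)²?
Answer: -75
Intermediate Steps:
q(m, P) = ½ + (3 + m)²/4 (q(m, P) = ½ + (m + 3)²/4 = ½ + (3 + m)²/4)
G(u) = -4*u² (G(u) = -4*u*u = -4*u²)
G(5)*q(-2, 4) = (-4*5²)*(½ + (3 - 2)²/4) = (-4*25)*(½ + (¼)*1²) = -100*(½ + (¼)*1) = -100*(½ + ¼) = -100*¾ = -75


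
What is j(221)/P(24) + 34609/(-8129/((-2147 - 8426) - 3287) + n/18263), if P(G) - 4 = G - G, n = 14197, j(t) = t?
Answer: 456077056171/17934044 ≈ 25431.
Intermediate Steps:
P(G) = 4 (P(G) = 4 + (G - G) = 4 + 0 = 4)
j(221)/P(24) + 34609/(-8129/((-2147 - 8426) - 3287) + n/18263) = 221/4 + 34609/(-8129/((-2147 - 8426) - 3287) + 14197/18263) = 221*(¼) + 34609/(-8129/(-10573 - 3287) + 14197*(1/18263)) = 221/4 + 34609/(-8129/(-13860) + 14197/18263) = 221/4 + 34609/(-8129*(-1/13860) + 14197/18263) = 221/4 + 34609/(739/1260 + 14197/18263) = 221/4 + 34609/(4483511/3287340) = 221/4 + 34609*(3287340/4483511) = 221/4 + 113771550060/4483511 = 456077056171/17934044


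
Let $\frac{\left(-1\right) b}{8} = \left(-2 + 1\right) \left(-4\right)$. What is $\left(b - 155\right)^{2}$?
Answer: $34969$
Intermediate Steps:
$b = -32$ ($b = - 8 \left(-2 + 1\right) \left(-4\right) = - 8 \left(\left(-1\right) \left(-4\right)\right) = \left(-8\right) 4 = -32$)
$\left(b - 155\right)^{2} = \left(-32 - 155\right)^{2} = \left(-187\right)^{2} = 34969$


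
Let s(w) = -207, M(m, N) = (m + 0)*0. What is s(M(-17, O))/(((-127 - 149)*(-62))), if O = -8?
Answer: -3/248 ≈ -0.012097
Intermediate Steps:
M(m, N) = 0 (M(m, N) = m*0 = 0)
s(M(-17, O))/(((-127 - 149)*(-62))) = -207*(-1/(62*(-127 - 149))) = -207/((-276*(-62))) = -207/17112 = -207*1/17112 = -3/248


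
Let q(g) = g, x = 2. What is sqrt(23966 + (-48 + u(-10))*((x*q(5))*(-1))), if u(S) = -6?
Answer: sqrt(24506) ≈ 156.54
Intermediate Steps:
sqrt(23966 + (-48 + u(-10))*((x*q(5))*(-1))) = sqrt(23966 + (-48 - 6)*((2*5)*(-1))) = sqrt(23966 - 540*(-1)) = sqrt(23966 - 54*(-10)) = sqrt(23966 + 540) = sqrt(24506)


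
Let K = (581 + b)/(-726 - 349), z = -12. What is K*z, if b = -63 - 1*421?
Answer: 1164/1075 ≈ 1.0828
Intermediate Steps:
b = -484 (b = -63 - 421 = -484)
K = -97/1075 (K = (581 - 484)/(-726 - 349) = 97/(-1075) = 97*(-1/1075) = -97/1075 ≈ -0.090233)
K*z = -97/1075*(-12) = 1164/1075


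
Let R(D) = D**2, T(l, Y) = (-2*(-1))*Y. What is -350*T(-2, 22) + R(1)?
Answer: -15399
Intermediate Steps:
T(l, Y) = 2*Y
-350*T(-2, 22) + R(1) = -700*22 + 1**2 = -350*44 + 1 = -15400 + 1 = -15399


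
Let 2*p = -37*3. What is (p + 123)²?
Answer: 18225/4 ≈ 4556.3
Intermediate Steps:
p = -111/2 (p = (-37*3)/2 = (½)*(-111) = -111/2 ≈ -55.500)
(p + 123)² = (-111/2 + 123)² = (135/2)² = 18225/4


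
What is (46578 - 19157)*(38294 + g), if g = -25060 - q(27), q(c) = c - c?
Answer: 362889514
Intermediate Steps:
q(c) = 0
g = -25060 (g = -25060 - 1*0 = -25060 + 0 = -25060)
(46578 - 19157)*(38294 + g) = (46578 - 19157)*(38294 - 25060) = 27421*13234 = 362889514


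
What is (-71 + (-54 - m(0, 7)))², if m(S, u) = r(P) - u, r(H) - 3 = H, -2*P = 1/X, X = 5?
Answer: 1461681/100 ≈ 14617.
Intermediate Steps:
P = -⅒ (P = -½/5 = -½*⅕ = -⅒ ≈ -0.10000)
r(H) = 3 + H
m(S, u) = 29/10 - u (m(S, u) = (3 - ⅒) - u = 29/10 - u)
(-71 + (-54 - m(0, 7)))² = (-71 + (-54 - (29/10 - 1*7)))² = (-71 + (-54 - (29/10 - 7)))² = (-71 + (-54 - 1*(-41/10)))² = (-71 + (-54 + 41/10))² = (-71 - 499/10)² = (-1209/10)² = 1461681/100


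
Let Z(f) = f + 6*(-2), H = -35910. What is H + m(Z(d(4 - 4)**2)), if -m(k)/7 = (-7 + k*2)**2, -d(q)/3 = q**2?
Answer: -42637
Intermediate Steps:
d(q) = -3*q**2
Z(f) = -12 + f (Z(f) = f - 12 = -12 + f)
m(k) = -7*(-7 + 2*k)**2 (m(k) = -7*(-7 + k*2)**2 = -7*(-7 + 2*k)**2)
H + m(Z(d(4 - 4)**2)) = -35910 - 7*(-7 + 2*(-12 + (-3*(4 - 4)**2)**2))**2 = -35910 - 7*(-7 + 2*(-12 + (-3*0**2)**2))**2 = -35910 - 7*(-7 + 2*(-12 + (-3*0)**2))**2 = -35910 - 7*(-7 + 2*(-12 + 0**2))**2 = -35910 - 7*(-7 + 2*(-12 + 0))**2 = -35910 - 7*(-7 + 2*(-12))**2 = -35910 - 7*(-7 - 24)**2 = -35910 - 7*(-31)**2 = -35910 - 7*961 = -35910 - 6727 = -42637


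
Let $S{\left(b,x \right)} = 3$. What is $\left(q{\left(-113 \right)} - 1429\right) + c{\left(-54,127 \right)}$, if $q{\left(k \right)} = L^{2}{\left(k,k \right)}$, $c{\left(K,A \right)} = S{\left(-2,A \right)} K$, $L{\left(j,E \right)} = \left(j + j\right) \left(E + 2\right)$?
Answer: $629305805$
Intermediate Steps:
$L{\left(j,E \right)} = 2 j \left(2 + E\right)$
$c{\left(K,A \right)} = 3 K$
$q{\left(k \right)} = 4 k^{2} \left(2 + k\right)^{2}$ ($q{\left(k \right)} = \left(2 k \left(2 + k\right)\right)^{2} = 4 k^{2} \left(2 + k\right)^{2}$)
$\left(q{\left(-113 \right)} - 1429\right) + c{\left(-54,127 \right)} = \left(4 \left(-113\right)^{2} \left(2 - 113\right)^{2} - 1429\right) + 3 \left(-54\right) = \left(4 \cdot 12769 \left(-111\right)^{2} - 1429\right) - 162 = \left(4 \cdot 12769 \cdot 12321 - 1429\right) - 162 = \left(629307396 - 1429\right) - 162 = 629305967 - 162 = 629305805$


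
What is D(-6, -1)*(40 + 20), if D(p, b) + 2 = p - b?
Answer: -420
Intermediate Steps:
D(p, b) = -2 + p - b (D(p, b) = -2 + (p - b) = -2 + p - b)
D(-6, -1)*(40 + 20) = (-2 - 6 - 1*(-1))*(40 + 20) = (-2 - 6 + 1)*60 = -7*60 = -420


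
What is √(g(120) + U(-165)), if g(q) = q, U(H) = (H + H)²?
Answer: 2*√27255 ≈ 330.18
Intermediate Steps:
U(H) = 4*H² (U(H) = (2*H)² = 4*H²)
√(g(120) + U(-165)) = √(120 + 4*(-165)²) = √(120 + 4*27225) = √(120 + 108900) = √109020 = 2*√27255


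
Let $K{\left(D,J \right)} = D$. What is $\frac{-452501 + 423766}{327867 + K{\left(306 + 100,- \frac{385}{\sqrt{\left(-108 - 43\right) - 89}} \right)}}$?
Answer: $- \frac{28735}{328273} \approx -0.087534$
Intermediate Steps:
$\frac{-452501 + 423766}{327867 + K{\left(306 + 100,- \frac{385}{\sqrt{\left(-108 - 43\right) - 89}} \right)}} = \frac{-452501 + 423766}{327867 + \left(306 + 100\right)} = - \frac{28735}{327867 + 406} = - \frac{28735}{328273}$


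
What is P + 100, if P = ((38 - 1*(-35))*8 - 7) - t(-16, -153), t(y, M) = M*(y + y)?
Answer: -4219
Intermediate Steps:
t(y, M) = 2*M*y (t(y, M) = M*(2*y) = 2*M*y)
P = -4319 (P = ((38 - 1*(-35))*8 - 7) - 2*(-153)*(-16) = ((38 + 35)*8 - 7) - 1*4896 = (73*8 - 7) - 4896 = (584 - 7) - 4896 = 577 - 4896 = -4319)
P + 100 = -4319 + 100 = -4219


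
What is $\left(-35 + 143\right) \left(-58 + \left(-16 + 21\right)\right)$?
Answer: $-5724$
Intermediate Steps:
$\left(-35 + 143\right) \left(-58 + \left(-16 + 21\right)\right) = 108 \left(-58 + 5\right) = 108 \left(-53\right) = -5724$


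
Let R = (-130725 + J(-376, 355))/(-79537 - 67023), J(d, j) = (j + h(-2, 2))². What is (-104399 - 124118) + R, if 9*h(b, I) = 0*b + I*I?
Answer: -678201804499/2967840 ≈ -2.2852e+5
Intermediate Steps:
h(b, I) = I²/9 (h(b, I) = (0*b + I*I)/9 = (0 + I²)/9 = I²/9)
J(d, j) = (4/9 + j)² (J(d, j) = (j + (⅑)*2²)² = (j + (⅑)*4)² = (j + 4/9)² = (4/9 + j)²)
R = 88781/2967840 (R = (-130725 + (4 + 9*355)²/81)/(-79537 - 67023) = (-130725 + (4 + 3195)²/81)/(-146560) = (-130725 + (1/81)*3199²)*(-1/146560) = (-130725 + (1/81)*10233601)*(-1/146560) = (-130725 + 10233601/81)*(-1/146560) = -355124/81*(-1/146560) = 88781/2967840 ≈ 0.029914)
(-104399 - 124118) + R = (-104399 - 124118) + 88781/2967840 = -228517 + 88781/2967840 = -678201804499/2967840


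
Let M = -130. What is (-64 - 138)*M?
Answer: 26260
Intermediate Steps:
(-64 - 138)*M = (-64 - 138)*(-130) = -202*(-130) = 26260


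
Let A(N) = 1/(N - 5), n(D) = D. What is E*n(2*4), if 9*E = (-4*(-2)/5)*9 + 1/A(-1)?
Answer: 112/15 ≈ 7.4667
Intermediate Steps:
A(N) = 1/(-5 + N)
E = 14/15 (E = ((-4*(-2)/5)*9 + 1/(1/(-5 - 1)))/9 = ((8*(⅕))*9 + 1/(1/(-6)))/9 = ((8/5)*9 + 1/(-⅙))/9 = (72/5 - 6)/9 = (⅑)*(42/5) = 14/15 ≈ 0.93333)
E*n(2*4) = 14*(2*4)/15 = (14/15)*8 = 112/15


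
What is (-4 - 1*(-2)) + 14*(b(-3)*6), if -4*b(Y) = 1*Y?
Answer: 61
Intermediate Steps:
b(Y) = -Y/4
(-4 - 1*(-2)) + 14*(b(-3)*6) = (-4 - 1*(-2)) + 14*(-¼*(-3)*6) = (-4 + 2) + 14*((¾)*6) = -2 + 14*(9/2) = -2 + 63 = 61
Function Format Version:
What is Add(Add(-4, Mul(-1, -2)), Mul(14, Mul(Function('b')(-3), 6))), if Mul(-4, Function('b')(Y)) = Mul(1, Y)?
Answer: 61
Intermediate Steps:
Function('b')(Y) = Mul(Rational(-1, 4), Y) (Function('b')(Y) = Mul(Rational(-1, 4), Mul(1, Y)) = Mul(Rational(-1, 4), Y))
Add(Add(-4, Mul(-1, -2)), Mul(14, Mul(Function('b')(-3), 6))) = Add(Add(-4, Mul(-1, -2)), Mul(14, Mul(Mul(Rational(-1, 4), -3), 6))) = Add(Add(-4, 2), Mul(14, Mul(Rational(3, 4), 6))) = Add(-2, Mul(14, Rational(9, 2))) = Add(-2, 63) = 61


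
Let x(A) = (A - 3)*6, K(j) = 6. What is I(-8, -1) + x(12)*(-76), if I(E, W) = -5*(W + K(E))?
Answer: -4129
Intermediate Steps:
x(A) = -18 + 6*A (x(A) = (-3 + A)*6 = -18 + 6*A)
I(E, W) = -30 - 5*W (I(E, W) = -5*(W + 6) = -5*(6 + W) = -30 - 5*W)
I(-8, -1) + x(12)*(-76) = (-30 - 5*(-1)) + (-18 + 6*12)*(-76) = (-30 + 5) + (-18 + 72)*(-76) = -25 + 54*(-76) = -25 - 4104 = -4129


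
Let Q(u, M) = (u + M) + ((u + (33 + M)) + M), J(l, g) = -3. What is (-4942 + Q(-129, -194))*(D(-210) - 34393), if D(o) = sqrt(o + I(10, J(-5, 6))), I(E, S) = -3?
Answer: 197725357 - 5749*I*sqrt(213) ≈ 1.9773e+8 - 83904.0*I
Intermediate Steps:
D(o) = sqrt(-3 + o) (D(o) = sqrt(o - 3) = sqrt(-3 + o))
Q(u, M) = 33 + 2*u + 3*M (Q(u, M) = (M + u) + ((33 + M + u) + M) = (M + u) + (33 + u + 2*M) = 33 + 2*u + 3*M)
(-4942 + Q(-129, -194))*(D(-210) - 34393) = (-4942 + (33 + 2*(-129) + 3*(-194)))*(sqrt(-3 - 210) - 34393) = (-4942 + (33 - 258 - 582))*(sqrt(-213) - 34393) = (-4942 - 807)*(I*sqrt(213) - 34393) = -5749*(-34393 + I*sqrt(213)) = 197725357 - 5749*I*sqrt(213)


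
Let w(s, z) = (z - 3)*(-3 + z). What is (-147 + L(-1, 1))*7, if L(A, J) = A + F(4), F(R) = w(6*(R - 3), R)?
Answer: -1029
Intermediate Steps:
w(s, z) = (-3 + z)² (w(s, z) = (-3 + z)*(-3 + z) = (-3 + z)²)
F(R) = (-3 + R)²
L(A, J) = 1 + A (L(A, J) = A + (-3 + 4)² = A + 1² = A + 1 = 1 + A)
(-147 + L(-1, 1))*7 = (-147 + (1 - 1))*7 = (-147 + 0)*7 = -147*7 = -1029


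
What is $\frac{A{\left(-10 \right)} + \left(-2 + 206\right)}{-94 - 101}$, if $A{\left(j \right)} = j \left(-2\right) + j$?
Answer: $- \frac{214}{195} \approx -1.0974$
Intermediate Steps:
$A{\left(j \right)} = - j$ ($A{\left(j \right)} = - 2 j + j = - j$)
$\frac{A{\left(-10 \right)} + \left(-2 + 206\right)}{-94 - 101} = \frac{\left(-1\right) \left(-10\right) + \left(-2 + 206\right)}{-94 - 101} = \frac{10 + 204}{-195} = 214 \left(- \frac{1}{195}\right) = - \frac{214}{195}$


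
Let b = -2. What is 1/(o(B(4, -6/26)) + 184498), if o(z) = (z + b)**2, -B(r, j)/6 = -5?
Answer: 1/185282 ≈ 5.3972e-6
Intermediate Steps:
B(r, j) = 30 (B(r, j) = -6*(-5) = 30)
o(z) = (-2 + z)**2 (o(z) = (z - 2)**2 = (-2 + z)**2)
1/(o(B(4, -6/26)) + 184498) = 1/((-2 + 30)**2 + 184498) = 1/(28**2 + 184498) = 1/(784 + 184498) = 1/185282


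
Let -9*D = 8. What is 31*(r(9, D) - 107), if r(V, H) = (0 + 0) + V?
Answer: -3038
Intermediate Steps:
D = -8/9 (D = -1/9*8 = -8/9 ≈ -0.88889)
r(V, H) = V (r(V, H) = 0 + V = V)
31*(r(9, D) - 107) = 31*(9 - 107) = 31*(-98) = -3038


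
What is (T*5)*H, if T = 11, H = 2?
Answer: 110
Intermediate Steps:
(T*5)*H = (11*5)*2 = 55*2 = 110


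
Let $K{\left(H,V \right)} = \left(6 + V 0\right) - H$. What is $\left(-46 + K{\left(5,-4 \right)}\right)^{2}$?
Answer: $2025$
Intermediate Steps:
$K{\left(H,V \right)} = 6 - H$ ($K{\left(H,V \right)} = \left(6 + 0\right) - H = 6 - H$)
$\left(-46 + K{\left(5,-4 \right)}\right)^{2} = \left(-46 + \left(6 - 5\right)\right)^{2} = \left(-46 + 1\right)^{2} = \left(-45\right)^{2} = 2025$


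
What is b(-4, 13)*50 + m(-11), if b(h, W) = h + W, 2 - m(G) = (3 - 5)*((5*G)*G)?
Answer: 1662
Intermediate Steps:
m(G) = 2 + 10*G² (m(G) = 2 - (3 - 5)*(5*G)*G = 2 - (-2)*5*G² = 2 - (-10)*G² = 2 + 10*G²)
b(h, W) = W + h
b(-4, 13)*50 + m(-11) = (13 - 4)*50 + (2 + 10*(-11)²) = 9*50 + (2 + 10*121) = 450 + (2 + 1210) = 450 + 1212 = 1662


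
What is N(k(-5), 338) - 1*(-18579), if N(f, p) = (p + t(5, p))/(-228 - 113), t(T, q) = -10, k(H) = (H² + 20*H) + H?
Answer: 6335111/341 ≈ 18578.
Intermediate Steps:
k(H) = H² + 21*H
N(f, p) = 10/341 - p/341 (N(f, p) = (p - 10)/(-228 - 113) = (-10 + p)/(-341) = (-10 + p)*(-1/341) = 10/341 - p/341)
N(k(-5), 338) - 1*(-18579) = (10/341 - 1/341*338) - 1*(-18579) = (10/341 - 338/341) + 18579 = -328/341 + 18579 = 6335111/341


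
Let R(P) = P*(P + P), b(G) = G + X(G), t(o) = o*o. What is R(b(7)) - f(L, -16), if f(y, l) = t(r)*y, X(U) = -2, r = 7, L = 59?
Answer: -2841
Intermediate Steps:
t(o) = o**2
b(G) = -2 + G (b(G) = G - 2 = -2 + G)
f(y, l) = 49*y (f(y, l) = 7**2*y = 49*y)
R(P) = 2*P**2 (R(P) = P*(2*P) = 2*P**2)
R(b(7)) - f(L, -16) = 2*(-2 + 7)**2 - 49*59 = 2*5**2 - 1*2891 = 2*25 - 2891 = 50 - 2891 = -2841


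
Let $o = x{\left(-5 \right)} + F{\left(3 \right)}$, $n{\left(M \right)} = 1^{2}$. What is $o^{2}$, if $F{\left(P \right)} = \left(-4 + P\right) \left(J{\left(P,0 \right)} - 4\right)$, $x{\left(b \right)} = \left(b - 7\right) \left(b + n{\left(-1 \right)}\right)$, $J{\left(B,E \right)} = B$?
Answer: $2401$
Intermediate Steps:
$n{\left(M \right)} = 1$
$x{\left(b \right)} = \left(1 + b\right) \left(-7 + b\right)$ ($x{\left(b \right)} = \left(b - 7\right) \left(b + 1\right) = \left(-7 + b\right) \left(1 + b\right) = \left(1 + b\right) \left(-7 + b\right)$)
$F{\left(P \right)} = \left(-4 + P\right)^{2}$ ($F{\left(P \right)} = \left(-4 + P\right) \left(P - 4\right) = \left(-4 + P\right) \left(-4 + P\right) = \left(-4 + P\right)^{2}$)
$o = 49$ ($o = \left(-7 + \left(-5\right)^{2} - -30\right) + \left(16 + 3^{2} - 24\right) = \left(-7 + 25 + 30\right) + \left(16 + 9 - 24\right) = 48 + 1 = 49$)
$o^{2} = 49^{2} = 2401$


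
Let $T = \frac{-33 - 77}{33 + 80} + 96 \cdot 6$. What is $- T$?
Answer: $- \frac{64978}{113} \approx -575.03$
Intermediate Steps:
$T = \frac{64978}{113}$ ($T = - \frac{110}{113} + 576 = \frac{64978}{113} \approx 575.03$)
$- T = \left(-1\right) \frac{64978}{113} = - \frac{64978}{113}$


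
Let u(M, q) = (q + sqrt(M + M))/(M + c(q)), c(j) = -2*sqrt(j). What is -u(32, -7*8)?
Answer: 16/13 + 2*I*sqrt(14)/13 ≈ 1.2308 + 0.57564*I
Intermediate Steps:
u(M, q) = (q + sqrt(2)*sqrt(M))/(M - 2*sqrt(q)) (u(M, q) = (q + sqrt(M + M))/(M - 2*sqrt(q)) = (q + sqrt(2*M))/(M - 2*sqrt(q)) = (q + sqrt(2)*sqrt(M))/(M - 2*sqrt(q)))
-u(32, -7*8) = -(-7*8 + sqrt(2)*sqrt(32))/(32 - 2*2*I*sqrt(14)) = -(-56 + sqrt(2)*(4*sqrt(2)))/(32 - 4*I*sqrt(14)) = -(-56 + 8)/(32 - 4*I*sqrt(14)) = -(-48)/(32 - 4*I*sqrt(14)) = 48/(32 - 4*I*sqrt(14))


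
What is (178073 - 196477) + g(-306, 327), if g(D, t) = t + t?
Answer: -17750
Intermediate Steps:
g(D, t) = 2*t
(178073 - 196477) + g(-306, 327) = (178073 - 196477) + 2*327 = -18404 + 654 = -17750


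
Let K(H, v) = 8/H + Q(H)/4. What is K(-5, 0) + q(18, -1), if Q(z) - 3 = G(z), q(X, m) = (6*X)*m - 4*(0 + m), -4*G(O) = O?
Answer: -8363/80 ≈ -104.54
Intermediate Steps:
G(O) = -O/4
q(X, m) = -4*m + 6*X*m (q(X, m) = 6*X*m - 4*m = -4*m + 6*X*m)
Q(z) = 3 - z/4
K(H, v) = ¾ + 8/H - H/16 (K(H, v) = 8/H + (3 - H/4)/4 = 8/H + (3 - H/4)*(¼) = 8/H + (¾ - H/16) = ¾ + 8/H - H/16)
K(-5, 0) + q(18, -1) = (1/16)*(128 - 5*(12 - 1*(-5)))/(-5) + 2*(-1)*(-2 + 3*18) = (1/16)*(-⅕)*(128 - 5*(12 + 5)) + 2*(-1)*(-2 + 54) = (1/16)*(-⅕)*(128 - 5*17) + 2*(-1)*52 = (1/16)*(-⅕)*(128 - 85) - 104 = (1/16)*(-⅕)*43 - 104 = -43/80 - 104 = -8363/80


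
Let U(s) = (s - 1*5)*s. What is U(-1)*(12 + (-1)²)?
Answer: 78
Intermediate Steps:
U(s) = s*(-5 + s) (U(s) = (s - 5)*s = (-5 + s)*s = s*(-5 + s))
U(-1)*(12 + (-1)²) = (-(-5 - 1))*(12 + (-1)²) = (-1*(-6))*(12 + 1) = 6*13 = 78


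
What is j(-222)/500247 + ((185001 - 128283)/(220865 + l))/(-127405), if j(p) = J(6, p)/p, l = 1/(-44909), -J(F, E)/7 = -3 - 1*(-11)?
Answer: -17675460026650249/11695074094088002144890 ≈ -1.5114e-6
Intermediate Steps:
J(F, E) = -56 (J(F, E) = -7*(-3 - 1*(-11)) = -7*(-3 + 11) = -7*8 = -56)
l = -1/44909 ≈ -2.2267e-5
j(p) = -56/p
j(-222)/500247 + ((185001 - 128283)/(220865 + l))/(-127405) = -56/(-222)/500247 + ((185001 - 128283)/(220865 - 1/44909))/(-127405) = -56*(-1/222)*(1/500247) + (56718/(9918826284/44909))*(-1/127405) = (28/111)*(1/500247) + (56718*(44909/9918826284))*(-1/127405) = 28/55527417 + (424524777/1653137714)*(-1/127405) = 28/55527417 - 424524777/210618010452170 = -17675460026650249/11695074094088002144890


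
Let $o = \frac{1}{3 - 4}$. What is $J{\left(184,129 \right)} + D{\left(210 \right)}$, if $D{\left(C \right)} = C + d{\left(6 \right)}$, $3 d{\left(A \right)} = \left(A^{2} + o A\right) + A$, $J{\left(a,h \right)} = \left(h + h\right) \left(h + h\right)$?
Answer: $66786$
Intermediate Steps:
$J{\left(a,h \right)} = 4 h^{2}$ ($J{\left(a,h \right)} = 2 h 2 h = 4 h^{2}$)
$o = -1$ ($o = \frac{1}{-1} = -1$)
$d{\left(A \right)} = \frac{A^{2}}{3}$ ($d{\left(A \right)} = \frac{\left(A^{2} - A\right) + A}{3} = \frac{A^{2}}{3}$)
$D{\left(C \right)} = 12 + C$ ($D{\left(C \right)} = C + \frac{6^{2}}{3} = C + \frac{1}{3} \cdot 36 = C + 12 = 12 + C$)
$J{\left(184,129 \right)} + D{\left(210 \right)} = 4 \cdot 129^{2} + \left(12 + 210\right) = 4 \cdot 16641 + 222 = 66564 + 222 = 66786$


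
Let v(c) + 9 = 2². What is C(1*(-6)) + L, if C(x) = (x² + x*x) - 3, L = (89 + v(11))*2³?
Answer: 741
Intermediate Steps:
v(c) = -5 (v(c) = -9 + 2² = -9 + 4 = -5)
L = 672 (L = (89 - 5)*2³ = 84*8 = 672)
C(x) = -3 + 2*x² (C(x) = (x² + x²) - 3 = 2*x² - 3 = -3 + 2*x²)
C(1*(-6)) + L = (-3 + 2*(1*(-6))²) + 672 = (-3 + 2*(-6)²) + 672 = (-3 + 2*36) + 672 = (-3 + 72) + 672 = 69 + 672 = 741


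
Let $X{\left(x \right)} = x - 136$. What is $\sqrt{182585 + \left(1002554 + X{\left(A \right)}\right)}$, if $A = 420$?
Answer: $\sqrt{1185423} \approx 1088.8$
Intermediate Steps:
$X{\left(x \right)} = -136 + x$ ($X{\left(x \right)} = x - 136 = -136 + x$)
$\sqrt{182585 + \left(1002554 + X{\left(A \right)}\right)} = \sqrt{182585 + \left(1002554 + \left(-136 + 420\right)\right)} = \sqrt{182585 + \left(1002554 + 284\right)} = \sqrt{182585 + 1002838} = \sqrt{1185423}$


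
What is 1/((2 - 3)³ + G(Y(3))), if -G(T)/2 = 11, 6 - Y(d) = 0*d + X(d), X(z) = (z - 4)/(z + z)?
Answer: -1/23 ≈ -0.043478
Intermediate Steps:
X(z) = (-4 + z)/(2*z) (X(z) = (-4 + z)/((2*z)) = (-4 + z)*(1/(2*z)) = (-4 + z)/(2*z))
Y(d) = 6 - (-4 + d)/(2*d) (Y(d) = 6 - (0*d + (-4 + d)/(2*d)) = 6 - (0 + (-4 + d)/(2*d)) = 6 - (-4 + d)/(2*d))
G(T) = -22 (G(T) = -2*11 = -22)
1/((2 - 3)³ + G(Y(3))) = 1/((2 - 3)³ - 22) = 1/((-1)³ - 22) = 1/(-1 - 22) = 1/(-23) = -1/23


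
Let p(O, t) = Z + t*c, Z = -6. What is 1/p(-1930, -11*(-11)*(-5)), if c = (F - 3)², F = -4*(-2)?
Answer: -1/15131 ≈ -6.6089e-5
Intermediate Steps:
F = 8
c = 25 (c = (8 - 3)² = 5² = 25)
p(O, t) = -6 + 25*t (p(O, t) = -6 + t*25 = -6 + 25*t)
1/p(-1930, -11*(-11)*(-5)) = 1/(-6 + 25*(-11*(-11)*(-5))) = 1/(-6 + 25*(121*(-5))) = 1/(-6 + 25*(-605)) = 1/(-6 - 15125) = 1/(-15131) = -1/15131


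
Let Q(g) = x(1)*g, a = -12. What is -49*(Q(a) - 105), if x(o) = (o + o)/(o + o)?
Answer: 5733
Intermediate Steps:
x(o) = 1 (x(o) = (2*o)/((2*o)) = (2*o)*(1/(2*o)) = 1)
Q(g) = g (Q(g) = 1*g = g)
-49*(Q(a) - 105) = -49*(-12 - 105) = -49*(-117) = 5733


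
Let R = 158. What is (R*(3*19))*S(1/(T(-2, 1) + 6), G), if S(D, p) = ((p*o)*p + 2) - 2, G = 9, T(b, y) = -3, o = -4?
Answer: -2917944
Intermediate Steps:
S(D, p) = -4*p² (S(D, p) = ((p*(-4))*p + 2) - 2 = ((-4*p)*p + 2) - 2 = (-4*p² + 2) - 2 = (2 - 4*p²) - 2 = -4*p²)
(R*(3*19))*S(1/(T(-2, 1) + 6), G) = (158*(3*19))*(-4*9²) = (158*57)*(-4*81) = 9006*(-324) = -2917944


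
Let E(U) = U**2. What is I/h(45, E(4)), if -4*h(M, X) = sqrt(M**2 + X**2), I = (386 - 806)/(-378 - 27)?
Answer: -112*sqrt(2281)/61587 ≈ -0.086854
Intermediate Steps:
I = 28/27 (I = -420/(-405) = -420*(-1/405) = 28/27 ≈ 1.0370)
h(M, X) = -sqrt(M**2 + X**2)/4
I/h(45, E(4)) = 28/(27*((-sqrt(45**2 + (4**2)**2)/4))) = 28/(27*((-sqrt(2025 + 16**2)/4))) = 28/(27*((-sqrt(2025 + 256)/4))) = 28/(27*((-sqrt(2281)/4))) = 28*(-4*sqrt(2281)/2281)/27 = -112*sqrt(2281)/61587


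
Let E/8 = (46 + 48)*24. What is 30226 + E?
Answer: 48274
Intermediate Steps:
E = 18048 (E = 8*((46 + 48)*24) = 8*(94*24) = 8*2256 = 18048)
30226 + E = 30226 + 18048 = 48274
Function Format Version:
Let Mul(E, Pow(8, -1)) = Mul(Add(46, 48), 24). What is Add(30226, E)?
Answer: 48274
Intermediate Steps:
E = 18048 (E = Mul(8, Mul(Add(46, 48), 24)) = Mul(8, Mul(94, 24)) = Mul(8, 2256) = 18048)
Add(30226, E) = Add(30226, 18048) = 48274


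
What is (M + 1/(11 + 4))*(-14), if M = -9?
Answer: 1876/15 ≈ 125.07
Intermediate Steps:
(M + 1/(11 + 4))*(-14) = (-9 + 1/(11 + 4))*(-14) = (-9 + 1/15)*(-14) = -134/15*(-14) = 1876/15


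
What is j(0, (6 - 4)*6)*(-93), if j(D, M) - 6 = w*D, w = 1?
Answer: -558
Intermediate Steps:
j(D, M) = 6 + D (j(D, M) = 6 + 1*D = 6 + D)
j(0, (6 - 4)*6)*(-93) = (6 + 0)*(-93) = 6*(-93) = -558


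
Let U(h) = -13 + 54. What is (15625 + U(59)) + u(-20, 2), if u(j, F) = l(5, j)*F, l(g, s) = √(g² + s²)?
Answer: 15666 + 10*√17 ≈ 15707.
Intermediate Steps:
u(j, F) = F*√(25 + j²) (u(j, F) = √(5² + j²)*F = √(25 + j²)*F = F*√(25 + j²))
U(h) = 41
(15625 + U(59)) + u(-20, 2) = (15625 + 41) + 2*√(25 + (-20)²) = 15666 + 2*√(25 + 400) = 15666 + 2*√425 = 15666 + 2*(5*√17) = 15666 + 10*√17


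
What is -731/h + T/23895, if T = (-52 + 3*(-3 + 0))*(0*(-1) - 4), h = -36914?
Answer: 26474261/882060030 ≈ 0.030014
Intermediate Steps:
T = 244 (T = (-52 + 3*(-3))*(0 - 4) = (-52 - 9)*(-4) = -61*(-4) = 244)
-731/h + T/23895 = -731/(-36914) + 244/23895 = -731*(-1/36914) + 244*(1/23895) = 731/36914 + 244/23895 = 26474261/882060030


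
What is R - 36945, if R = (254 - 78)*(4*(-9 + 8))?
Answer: -37649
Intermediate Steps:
R = -704 (R = 176*(4*(-1)) = 176*(-4) = -704)
R - 36945 = -704 - 36945 = -37649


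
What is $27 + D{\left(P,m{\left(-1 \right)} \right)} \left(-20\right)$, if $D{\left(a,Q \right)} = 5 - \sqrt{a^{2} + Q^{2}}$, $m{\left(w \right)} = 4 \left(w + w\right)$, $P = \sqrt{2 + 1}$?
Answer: $-73 + 20 \sqrt{67} \approx 90.707$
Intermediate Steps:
$P = \sqrt{3} \approx 1.732$
$m{\left(w \right)} = 8 w$ ($m{\left(w \right)} = 4 \cdot 2 w = 8 w$)
$D{\left(a,Q \right)} = 5 - \sqrt{Q^{2} + a^{2}}$
$27 + D{\left(P,m{\left(-1 \right)} \right)} \left(-20\right) = 27 + \left(5 - \sqrt{\left(8 \left(-1\right)\right)^{2} + \left(\sqrt{3}\right)^{2}}\right) \left(-20\right) = 27 + \left(5 - \sqrt{\left(-8\right)^{2} + 3}\right) \left(-20\right) = 27 + \left(5 - \sqrt{64 + 3}\right) \left(-20\right) = 27 + \left(5 - \sqrt{67}\right) \left(-20\right) = 27 - \left(100 - 20 \sqrt{67}\right) = -73 + 20 \sqrt{67}$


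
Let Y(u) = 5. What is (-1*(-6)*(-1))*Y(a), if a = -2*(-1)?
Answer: -30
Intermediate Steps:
a = 2
(-1*(-6)*(-1))*Y(a) = (-1*(-6)*(-1))*5 = (6*(-1))*5 = -6*5 = -30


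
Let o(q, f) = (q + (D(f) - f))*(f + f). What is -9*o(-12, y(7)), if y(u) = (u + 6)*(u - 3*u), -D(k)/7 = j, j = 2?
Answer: 511056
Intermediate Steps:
D(k) = -14 (D(k) = -7*2 = -14)
y(u) = -2*u*(6 + u) (y(u) = (6 + u)*(-2*u) = -2*u*(6 + u))
o(q, f) = 2*f*(-14 + q - f) (o(q, f) = (q + (-14 - f))*(f + f) = (-14 + q - f)*(2*f) = 2*f*(-14 + q - f))
-9*o(-12, y(7)) = -18*(-2*7*(6 + 7))*(-14 - 12 - (-2)*7*(6 + 7)) = -18*(-2*7*13)*(-14 - 12 - (-2)*7*13) = -18*(-182)*(-14 - 12 - 1*(-182)) = -18*(-182)*(-14 - 12 + 182) = -18*(-182)*156 = -9*(-56784) = 511056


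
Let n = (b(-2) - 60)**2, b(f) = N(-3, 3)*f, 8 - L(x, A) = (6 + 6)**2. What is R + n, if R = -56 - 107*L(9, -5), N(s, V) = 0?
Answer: 18096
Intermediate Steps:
L(x, A) = -136 (L(x, A) = 8 - (6 + 6)**2 = 8 - 1*12**2 = 8 - 1*144 = 8 - 144 = -136)
b(f) = 0 (b(f) = 0*f = 0)
R = 14496 (R = -56 - 107*(-136) = -56 + 14552 = 14496)
n = 3600 (n = (0 - 60)**2 = (-60)**2 = 3600)
R + n = 14496 + 3600 = 18096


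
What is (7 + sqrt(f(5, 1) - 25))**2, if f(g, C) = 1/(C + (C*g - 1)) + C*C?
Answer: (35 + I*sqrt(595))**2/25 ≈ 25.2 + 68.299*I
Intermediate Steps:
f(g, C) = C**2 + 1/(-1 + C + C*g) (f(g, C) = 1/(C + (-1 + C*g)) + C**2 = 1/(-1 + C + C*g) + C**2 = C**2 + 1/(-1 + C + C*g))
(7 + sqrt(f(5, 1) - 25))**2 = (7 + sqrt((1 + 1**3 - 1*1**2 + 5*1**3)/(-1 + 1 + 1*5) - 25))**2 = (7 + sqrt((1 + 1 - 1*1 + 5*1)/(-1 + 1 + 5) - 25))**2 = (7 + sqrt((1 + 1 - 1 + 5)/5 - 25))**2 = (7 + sqrt((1/5)*6 - 25))**2 = (7 + sqrt(6/5 - 25))**2 = (7 + sqrt(-119/5))**2 = (7 + I*sqrt(595)/5)**2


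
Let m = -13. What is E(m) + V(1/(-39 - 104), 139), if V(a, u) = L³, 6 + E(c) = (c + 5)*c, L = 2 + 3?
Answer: 223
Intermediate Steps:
L = 5
E(c) = -6 + c*(5 + c) (E(c) = -6 + (c + 5)*c = -6 + (5 + c)*c = -6 + c*(5 + c))
V(a, u) = 125 (V(a, u) = 5³ = 125)
E(m) + V(1/(-39 - 104), 139) = (-6 + (-13)² + 5*(-13)) + 125 = (-6 + 169 - 65) + 125 = 98 + 125 = 223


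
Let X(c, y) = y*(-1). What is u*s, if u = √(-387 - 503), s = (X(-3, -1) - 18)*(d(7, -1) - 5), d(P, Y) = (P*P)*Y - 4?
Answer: 986*I*√890 ≈ 29415.0*I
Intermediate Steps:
X(c, y) = -y
d(P, Y) = -4 + Y*P² (d(P, Y) = P²*Y - 4 = Y*P² - 4 = -4 + Y*P²)
s = 986 (s = (-1*(-1) - 18)*((-4 - 1*7²) - 5) = (1 - 18)*((-4 - 1*49) - 5) = -17*((-4 - 49) - 5) = -17*(-53 - 5) = -17*(-58) = 986)
u = I*√890 (u = √(-890) = I*√890 ≈ 29.833*I)
u*s = (I*√890)*986 = 986*I*√890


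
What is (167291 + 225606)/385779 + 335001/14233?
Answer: 134828453780/5490792507 ≈ 24.555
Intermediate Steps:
(167291 + 225606)/385779 + 335001/14233 = 392897*(1/385779) + 335001*(1/14233) = 392897/385779 + 335001/14233 = 134828453780/5490792507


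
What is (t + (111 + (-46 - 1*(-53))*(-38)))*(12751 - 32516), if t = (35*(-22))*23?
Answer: 353101725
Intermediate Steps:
t = -17710 (t = -770*23 = -17710)
(t + (111 + (-46 - 1*(-53))*(-38)))*(12751 - 32516) = (-17710 + (111 + (-46 - 1*(-53))*(-38)))*(12751 - 32516) = (-17710 + (111 + (-46 + 53)*(-38)))*(-19765) = (-17710 + (111 + 7*(-38)))*(-19765) = (-17710 + (111 - 266))*(-19765) = (-17710 - 155)*(-19765) = -17865*(-19765) = 353101725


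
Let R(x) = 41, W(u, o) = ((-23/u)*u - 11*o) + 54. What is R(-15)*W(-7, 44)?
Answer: -18573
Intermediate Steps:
W(u, o) = 31 - 11*o (W(u, o) = (-23 - 11*o) + 54 = 31 - 11*o)
R(-15)*W(-7, 44) = 41*(31 - 11*44) = 41*(31 - 484) = 41*(-453) = -18573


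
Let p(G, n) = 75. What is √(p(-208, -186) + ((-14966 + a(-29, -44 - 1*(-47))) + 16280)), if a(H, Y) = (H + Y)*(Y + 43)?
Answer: √193 ≈ 13.892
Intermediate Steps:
a(H, Y) = (43 + Y)*(H + Y) (a(H, Y) = (H + Y)*(43 + Y) = (43 + Y)*(H + Y))
√(p(-208, -186) + ((-14966 + a(-29, -44 - 1*(-47))) + 16280)) = √(75 + ((-14966 + ((-44 - 1*(-47))² + 43*(-29) + 43*(-44 - 1*(-47)) - 29*(-44 - 1*(-47)))) + 16280)) = √(75 + ((-14966 + ((-44 + 47)² - 1247 + 43*(-44 + 47) - 29*(-44 + 47))) + 16280)) = √(75 + ((-14966 + (3² - 1247 + 43*3 - 29*3)) + 16280)) = √(75 + ((-14966 + (9 - 1247 + 129 - 87)) + 16280)) = √(75 + ((-14966 - 1196) + 16280)) = √(75 + (-16162 + 16280)) = √(75 + 118) = √193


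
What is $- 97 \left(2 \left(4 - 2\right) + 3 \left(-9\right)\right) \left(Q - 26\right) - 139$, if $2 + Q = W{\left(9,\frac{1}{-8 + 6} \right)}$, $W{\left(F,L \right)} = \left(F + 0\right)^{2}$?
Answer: $118104$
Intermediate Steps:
$W{\left(F,L \right)} = F^{2}$
$Q = 79$ ($Q = -2 + 9^{2} = -2 + 81 = 79$)
$- 97 \left(2 \left(4 - 2\right) + 3 \left(-9\right)\right) \left(Q - 26\right) - 139 = - 97 \left(2 \left(4 - 2\right) + 3 \left(-9\right)\right) \left(79 - 26\right) - 139 = - 97 \left(2 \cdot 2 - 27\right) 53 - 139 = - 97 \left(4 - 27\right) 53 - 139 = - 97 \left(\left(-23\right) 53\right) - 139 = \left(-97\right) \left(-1219\right) - 139 = 118243 - 139 = 118104$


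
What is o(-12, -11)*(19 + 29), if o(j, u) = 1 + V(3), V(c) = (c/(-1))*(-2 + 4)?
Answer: -240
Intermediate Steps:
V(c) = -2*c (V(c) = (c*(-1))*2 = -c*2 = -2*c)
o(j, u) = -5 (o(j, u) = 1 - 2*3 = 1 - 6 = -5)
o(-12, -11)*(19 + 29) = -5*(19 + 29) = -5*48 = -240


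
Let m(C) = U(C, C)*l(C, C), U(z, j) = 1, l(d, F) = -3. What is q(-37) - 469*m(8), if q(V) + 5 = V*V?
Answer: 2771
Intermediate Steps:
q(V) = -5 + V² (q(V) = -5 + V*V = -5 + V²)
m(C) = -3 (m(C) = 1*(-3) = -3)
q(-37) - 469*m(8) = (-5 + (-37)²) - 469*(-3) = (-5 + 1369) + 1407 = 1364 + 1407 = 2771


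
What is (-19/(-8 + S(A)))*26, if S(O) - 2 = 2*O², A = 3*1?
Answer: -247/6 ≈ -41.167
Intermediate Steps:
A = 3
S(O) = 2 + 2*O²
(-19/(-8 + S(A)))*26 = (-19/(-8 + (2 + 2*3²)))*26 = (-19/(-8 + (2 + 2*9)))*26 = (-19/(-8 + (2 + 18)))*26 = (-19/(-8 + 20))*26 = (-19/12)*26 = ((1/12)*(-19))*26 = -19/12*26 = -247/6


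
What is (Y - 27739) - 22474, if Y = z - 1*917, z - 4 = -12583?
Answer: -63709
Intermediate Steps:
z = -12579 (z = 4 - 12583 = -12579)
Y = -13496 (Y = -12579 - 1*917 = -12579 - 917 = -13496)
(Y - 27739) - 22474 = (-13496 - 27739) - 22474 = -41235 - 22474 = -63709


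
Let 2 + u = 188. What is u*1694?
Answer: 315084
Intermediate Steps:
u = 186 (u = -2 + 188 = 186)
u*1694 = 186*1694 = 315084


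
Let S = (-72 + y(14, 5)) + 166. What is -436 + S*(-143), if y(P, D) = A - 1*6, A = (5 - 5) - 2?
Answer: -12734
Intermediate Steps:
A = -2 (A = 0 - 2 = -2)
y(P, D) = -8 (y(P, D) = -2 - 1*6 = -2 - 6 = -8)
S = 86 (S = (-72 - 8) + 166 = -80 + 166 = 86)
-436 + S*(-143) = -436 + 86*(-143) = -436 - 12298 = -12734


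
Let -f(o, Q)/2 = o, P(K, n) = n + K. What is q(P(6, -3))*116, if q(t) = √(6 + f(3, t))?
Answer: 0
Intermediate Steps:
P(K, n) = K + n
f(o, Q) = -2*o
q(t) = 0 (q(t) = √(6 - 2*3) = √(6 - 6) = √0 = 0)
q(P(6, -3))*116 = 0*116 = 0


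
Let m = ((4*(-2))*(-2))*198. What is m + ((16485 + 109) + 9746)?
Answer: 29508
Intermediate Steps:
m = 3168 (m = -8*(-2)*198 = 16*198 = 3168)
m + ((16485 + 109) + 9746) = 3168 + ((16485 + 109) + 9746) = 3168 + (16594 + 9746) = 3168 + 26340 = 29508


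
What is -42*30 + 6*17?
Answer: -1158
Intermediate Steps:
-42*30 + 6*17 = -1260 + 102 = -1158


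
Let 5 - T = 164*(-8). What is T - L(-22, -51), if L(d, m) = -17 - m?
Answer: 1283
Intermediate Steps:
T = 1317 (T = 5 - 164*(-8) = 5 - 1*(-1312) = 5 + 1312 = 1317)
T - L(-22, -51) = 1317 - (-17 - 1*(-51)) = 1317 - (-17 + 51) = 1317 - 1*34 = 1317 - 34 = 1283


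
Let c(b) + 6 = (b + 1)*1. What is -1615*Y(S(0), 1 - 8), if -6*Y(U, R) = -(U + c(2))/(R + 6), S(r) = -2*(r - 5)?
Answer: 11305/6 ≈ 1884.2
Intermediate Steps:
c(b) = -5 + b (c(b) = -6 + (b + 1)*1 = -6 + (1 + b)*1 = -6 + (1 + b) = -5 + b)
S(r) = 10 - 2*r (S(r) = -2*(-5 + r) = 10 - 2*r)
Y(U, R) = (-3 + U)/(6*(6 + R)) (Y(U, R) = -(-1)*(U + (-5 + 2))/(R + 6)/6 = -(-1)*(U - 3)/(6 + R)/6 = -(-1)*(-3 + U)/(6 + R)/6 = -(-1)*(-3 + U)/(6*(6 + R)) = (-3 + U)/(6*(6 + R)))
-1615*Y(S(0), 1 - 8) = -1615*(-3 + (10 - 2*0))/(6*(6 + (1 - 8))) = -1615*(-3 + (10 + 0))/(6*(6 - 7)) = -1615*(-3 + 10)/(6*(-1)) = -1615*(-1)*7/6 = -1615*(-7/6) = 11305/6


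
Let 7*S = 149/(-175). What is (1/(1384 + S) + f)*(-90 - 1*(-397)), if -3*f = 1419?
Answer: -246168716886/1695251 ≈ -1.4521e+5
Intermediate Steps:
f = -473 (f = -1/3*1419 = -473)
S = -149/1225 (S = (149/(-175))/7 = (149*(-1/175))/7 = (1/7)*(-149/175) = -149/1225 ≈ -0.12163)
(1/(1384 + S) + f)*(-90 - 1*(-397)) = (1/(1384 - 149/1225) - 473)*(-90 - 1*(-397)) = (1/(1695251/1225) - 473)*(-90 + 397) = (1225/1695251 - 473)*307 = -801852498/1695251*307 = -246168716886/1695251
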